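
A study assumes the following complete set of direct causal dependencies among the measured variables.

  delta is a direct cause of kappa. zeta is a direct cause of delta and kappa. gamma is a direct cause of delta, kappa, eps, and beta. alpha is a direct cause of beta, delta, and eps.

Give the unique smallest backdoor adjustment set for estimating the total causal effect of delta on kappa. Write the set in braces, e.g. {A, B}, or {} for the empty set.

Variables eligible for adjustment (non-descendants of delta, excluding delta and kappa): {alpha, beta, eps, gamma, zeta}.
Backdoor paths from delta to kappa:
  P1: delta <- alpha -> beta <- gamma -> kappa
  P2: delta <- alpha -> eps <- gamma -> kappa
  P3: delta <- gamma -> kappa
  P4: delta <- zeta -> kappa
The empty set is not sufficient: P3 (delta <- gamma -> kappa) has no collider blocking it and no conditioned non-collider, so it is open.
Try {gamma, zeta}:
  P1: blocked at collider beta (neither it nor any descendant is in the conditioning set).
  P2: blocked at collider eps (neither it nor any descendant is in the conditioning set).
  P3: blocked at fork node gamma ∈ conditioning set.
  P4: blocked at fork node zeta ∈ conditioning set.
{gamma, zeta} contains no descendant of delta and blocks every backdoor path.
Every element of {gamma, zeta} is needed (dropping gamma leaves P3 open; dropping zeta leaves P4 open), so no proper subset is valid.
Among all size-2 subsets of the eligible variables, only {gamma, zeta} blocks every backdoor path, so it is the unique smallest valid adjustment set.

{gamma, zeta}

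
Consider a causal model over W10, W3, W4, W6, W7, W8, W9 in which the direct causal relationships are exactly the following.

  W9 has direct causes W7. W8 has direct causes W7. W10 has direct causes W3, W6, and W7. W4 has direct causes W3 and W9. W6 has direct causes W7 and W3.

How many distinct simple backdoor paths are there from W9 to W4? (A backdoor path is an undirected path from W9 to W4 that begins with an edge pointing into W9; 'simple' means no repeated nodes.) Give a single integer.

4

A backdoor path from W9 to W4 is any simple undirected path whose first edge points into W9 (i.e. leaves W9 via a parent).
Parents of W9: {W7}.
Enumerating:
  P1: W9 <- W7 -> W6 <- W3 -> W4
  P2: W9 <- W7 -> W6 -> W10 <- W3 -> W4
  P3: W9 <- W7 -> W10 <- W3 -> W4
  P4: W9 <- W7 -> W10 <- W6 <- W3 -> W4
That exhausts the simple backdoor paths. Count: 4.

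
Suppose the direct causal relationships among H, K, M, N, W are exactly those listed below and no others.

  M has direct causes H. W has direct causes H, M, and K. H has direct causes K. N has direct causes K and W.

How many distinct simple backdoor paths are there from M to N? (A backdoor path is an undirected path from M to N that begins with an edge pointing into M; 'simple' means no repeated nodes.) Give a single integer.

A backdoor path from M to N is any simple undirected path whose first edge points into M (i.e. leaves M via a parent).
Parents of M: {H}.
Enumerating:
  P1: M <- H <- K -> W -> N
  P2: M <- H <- K -> N
  P3: M <- H -> W <- K -> N
  P4: M <- H -> W -> N
That exhausts the simple backdoor paths. Count: 4.

4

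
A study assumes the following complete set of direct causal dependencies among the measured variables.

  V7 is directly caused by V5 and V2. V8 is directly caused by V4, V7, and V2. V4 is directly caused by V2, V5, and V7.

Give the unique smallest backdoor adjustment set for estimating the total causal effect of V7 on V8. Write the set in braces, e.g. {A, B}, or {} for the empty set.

{V2, V5}

Variables eligible for adjustment (non-descendants of V7, excluding V7 and V8): {V2, V5}.
Backdoor paths from V7 to V8:
  P1: V7 <- V2 -> V4 -> V8
  P2: V7 <- V2 -> V8
  P3: V7 <- V5 -> V4 <- V2 -> V8
  P4: V7 <- V5 -> V4 -> V8
The empty set is not sufficient: P1 (V7 <- V2 -> V4 -> V8) has no collider blocking it and no conditioned non-collider, so it is open.
Try {V2, V5}:
  P1: blocked at fork node V2 ∈ conditioning set.
  P2: blocked at fork node V2 ∈ conditioning set.
  P3: blocked at fork node V5 ∈ conditioning set.
  P4: blocked at fork node V5 ∈ conditioning set.
{V2, V5} contains no descendant of V7 and blocks every backdoor path.
Every element of {V2, V5} is needed (dropping V2 leaves P1 open; dropping V5 leaves P4 open), so no proper subset is valid.
Among all size-2 subsets of the eligible variables, only {V2, V5} blocks every backdoor path, so it is the unique smallest valid adjustment set.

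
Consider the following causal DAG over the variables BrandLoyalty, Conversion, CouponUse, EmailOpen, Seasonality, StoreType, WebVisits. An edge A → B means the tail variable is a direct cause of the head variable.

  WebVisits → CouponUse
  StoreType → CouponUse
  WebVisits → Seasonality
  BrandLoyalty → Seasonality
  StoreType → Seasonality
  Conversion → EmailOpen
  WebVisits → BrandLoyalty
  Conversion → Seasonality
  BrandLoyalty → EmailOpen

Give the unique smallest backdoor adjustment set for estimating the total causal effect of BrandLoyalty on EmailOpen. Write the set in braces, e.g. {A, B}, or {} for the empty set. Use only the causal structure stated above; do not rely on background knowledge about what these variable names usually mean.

{}

Variables eligible for adjustment (non-descendants of BrandLoyalty, excluding BrandLoyalty and EmailOpen): {Conversion, CouponUse, StoreType, WebVisits}.
Backdoor paths from BrandLoyalty to EmailOpen:
  P1: BrandLoyalty <- WebVisits -> CouponUse <- StoreType -> Seasonality <- Conversion -> EmailOpen
  P2: BrandLoyalty <- WebVisits -> Seasonality <- Conversion -> EmailOpen
Each backdoor path contains an unconditioned collider, so every path is already blocked with the empty conditioning set:
  P1: blocked at collider CouponUse (neither it nor any descendant is in the conditioning set).
  P2: blocked at collider Seasonality (neither it nor any descendant is in the conditioning set).
The empty set is therefore the unique smallest valid set.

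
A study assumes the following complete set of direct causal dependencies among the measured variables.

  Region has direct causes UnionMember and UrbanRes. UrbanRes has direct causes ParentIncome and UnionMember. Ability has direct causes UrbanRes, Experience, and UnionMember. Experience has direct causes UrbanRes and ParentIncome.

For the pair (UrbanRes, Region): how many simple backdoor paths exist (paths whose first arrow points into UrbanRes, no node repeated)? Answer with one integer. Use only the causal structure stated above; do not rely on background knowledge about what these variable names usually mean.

2

A backdoor path from UrbanRes to Region is any simple undirected path whose first edge points into UrbanRes (i.e. leaves UrbanRes via a parent).
Parents of UrbanRes: {ParentIncome, UnionMember}.
Enumerating:
  P1: UrbanRes <- ParentIncome -> Experience -> Ability <- UnionMember -> Region
  P2: UrbanRes <- UnionMember -> Region
That exhausts the simple backdoor paths. Count: 2.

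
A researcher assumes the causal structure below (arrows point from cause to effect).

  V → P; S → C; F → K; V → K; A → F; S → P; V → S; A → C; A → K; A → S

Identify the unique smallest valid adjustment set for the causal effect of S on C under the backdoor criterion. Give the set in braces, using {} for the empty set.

Variables eligible for adjustment (non-descendants of S, excluding S and C): {A, F, K, V}.
Backdoor paths from S to C:
  P1: S <- V -> K <- A -> C
  P2: S <- V -> K <- F <- A -> C
  P3: S <- A -> C
The empty set is not sufficient: P3 (S <- A -> C) has no collider blocking it and no conditioned non-collider, so it is open.
Try {A}:
  P1: blocked at collider K (neither it nor any descendant is in the conditioning set).
  P2: blocked at collider K (neither it nor any descendant is in the conditioning set).
  P3: blocked at fork node A ∈ conditioning set.
{A} contains no descendant of S and blocks every backdoor path.
No other singleton works — e.g. {V} leaves P3 open — so {A} is the unique smallest valid adjustment set.

{A}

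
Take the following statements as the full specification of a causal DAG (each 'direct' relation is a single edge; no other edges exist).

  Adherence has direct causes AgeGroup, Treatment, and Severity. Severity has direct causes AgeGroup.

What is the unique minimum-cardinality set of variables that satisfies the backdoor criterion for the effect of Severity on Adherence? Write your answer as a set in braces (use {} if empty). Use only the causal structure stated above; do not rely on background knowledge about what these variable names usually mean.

Variables eligible for adjustment (non-descendants of Severity, excluding Severity and Adherence): {AgeGroup, Treatment}.
Backdoor paths from Severity to Adherence:
  P1: Severity <- AgeGroup -> Adherence
The empty set is not sufficient: P1 (Severity <- AgeGroup -> Adherence) has no collider blocking it and no conditioned non-collider, so it is open.
Try {AgeGroup}:
  P1: blocked at fork node AgeGroup ∈ conditioning set.
{AgeGroup} contains no descendant of Severity and blocks every backdoor path.
No other singleton works — e.g. {Treatment} leaves P1 open — so {AgeGroup} is the unique smallest valid adjustment set.

{AgeGroup}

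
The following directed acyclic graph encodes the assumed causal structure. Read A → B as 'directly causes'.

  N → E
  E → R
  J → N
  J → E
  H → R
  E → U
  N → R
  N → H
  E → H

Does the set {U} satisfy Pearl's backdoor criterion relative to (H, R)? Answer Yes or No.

Backdoor paths from H to R (paths whose first edge points into H):
  P1: H <- N <- J -> E -> R
  P2: H <- N -> E -> R
  P3: H <- N -> R
  P4: H <- E <- J -> N -> R
  P5: H <- E <- N -> R
  P6: H <- E -> R
Condition 1 (no descendant of H in the set): holds — descendants of H are {R}; none are in {U}.
Condition 2 (every backdoor path blocked by {U}):
  P1: open — no interior node is in the conditioning set.
  P2: open — no interior node is in the conditioning set.
  P3: open — no interior node is in the conditioning set.
  P4: open — no interior node is in the conditioning set.
  P5: open — no interior node is in the conditioning set.
  P6: open — no interior node is in the conditioning set.
{U} does not satisfy the backdoor criterion.

No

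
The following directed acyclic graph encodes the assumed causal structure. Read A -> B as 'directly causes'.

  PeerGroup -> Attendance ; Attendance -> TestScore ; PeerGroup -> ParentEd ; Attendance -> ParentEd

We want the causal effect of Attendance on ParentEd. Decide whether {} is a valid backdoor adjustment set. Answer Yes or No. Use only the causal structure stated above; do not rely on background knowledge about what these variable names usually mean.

Backdoor paths from Attendance to ParentEd (paths whose first edge points into Attendance):
  P1: Attendance <- PeerGroup -> ParentEd
Condition 1 (no descendant of Attendance in the set): holds — descendants of Attendance are {ParentEd, TestScore}; none are in {}.
Condition 2 (every backdoor path blocked by {}):
  P1: open — no interior node is in the conditioning set.
{} does not satisfy the backdoor criterion.

No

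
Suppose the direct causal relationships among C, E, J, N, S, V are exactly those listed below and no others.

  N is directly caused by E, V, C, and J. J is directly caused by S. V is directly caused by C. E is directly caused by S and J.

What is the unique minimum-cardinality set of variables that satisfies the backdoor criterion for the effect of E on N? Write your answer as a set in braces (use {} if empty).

Variables eligible for adjustment (non-descendants of E, excluding E and N): {C, J, S, V}.
Backdoor paths from E to N:
  P1: E <- S -> J -> N
  P2: E <- J -> N
The empty set is not sufficient: P1 (E <- S -> J -> N) has no collider blocking it and no conditioned non-collider, so it is open.
Try {J}:
  P1: blocked at chain node J ∈ conditioning set.
  P2: blocked at fork node J ∈ conditioning set.
{J} contains no descendant of E and blocks every backdoor path.
No other singleton works — e.g. {S} leaves P2 open — so {J} is the unique smallest valid adjustment set.

{J}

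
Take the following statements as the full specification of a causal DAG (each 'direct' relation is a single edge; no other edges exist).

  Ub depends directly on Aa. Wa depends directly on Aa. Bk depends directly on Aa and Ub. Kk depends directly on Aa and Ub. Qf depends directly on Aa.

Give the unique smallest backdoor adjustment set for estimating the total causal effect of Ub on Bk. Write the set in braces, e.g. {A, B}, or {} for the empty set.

{Aa}

Variables eligible for adjustment (non-descendants of Ub, excluding Ub and Bk): {Aa, Qf, Wa}.
Backdoor paths from Ub to Bk:
  P1: Ub <- Aa -> Bk
The empty set is not sufficient: P1 (Ub <- Aa -> Bk) has no collider blocking it and no conditioned non-collider, so it is open.
Try {Aa}:
  P1: blocked at fork node Aa ∈ conditioning set.
{Aa} contains no descendant of Ub and blocks every backdoor path.
No other singleton works — e.g. {Qf} leaves P1 open — so {Aa} is the unique smallest valid adjustment set.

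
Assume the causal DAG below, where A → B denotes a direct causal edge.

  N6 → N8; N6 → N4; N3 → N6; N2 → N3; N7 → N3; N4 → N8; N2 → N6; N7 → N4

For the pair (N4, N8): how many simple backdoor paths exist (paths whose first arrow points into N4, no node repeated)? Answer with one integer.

A backdoor path from N4 to N8 is any simple undirected path whose first edge points into N4 (i.e. leaves N4 via a parent).
Parents of N4: {N6, N7}.
Enumerating:
  P1: N4 <- N7 -> N3 <- N2 -> N6 -> N8
  P2: N4 <- N7 -> N3 -> N6 -> N8
  P3: N4 <- N6 -> N8
That exhausts the simple backdoor paths. Count: 3.

3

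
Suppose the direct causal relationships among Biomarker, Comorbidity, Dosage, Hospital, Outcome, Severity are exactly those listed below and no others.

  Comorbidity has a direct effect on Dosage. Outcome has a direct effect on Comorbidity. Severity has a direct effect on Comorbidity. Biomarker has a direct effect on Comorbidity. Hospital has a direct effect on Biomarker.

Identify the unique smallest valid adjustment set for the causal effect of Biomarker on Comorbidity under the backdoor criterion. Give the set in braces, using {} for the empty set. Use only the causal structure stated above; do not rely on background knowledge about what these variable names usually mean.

{}

Variables eligible for adjustment (non-descendants of Biomarker, excluding Biomarker and Comorbidity): {Hospital, Outcome, Severity}.
Backdoor paths from Biomarker to Comorbidity:
  (none)
With no backdoor paths the empty set already satisfies the criterion, and it is trivially minimal.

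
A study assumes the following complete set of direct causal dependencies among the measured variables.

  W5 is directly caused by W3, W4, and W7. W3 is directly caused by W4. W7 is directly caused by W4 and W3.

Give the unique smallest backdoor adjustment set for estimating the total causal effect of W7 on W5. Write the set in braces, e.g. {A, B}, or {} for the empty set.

Variables eligible for adjustment (non-descendants of W7, excluding W7 and W5): {W3, W4}.
Backdoor paths from W7 to W5:
  P1: W7 <- W4 -> W3 -> W5
  P2: W7 <- W4 -> W5
  P3: W7 <- W3 <- W4 -> W5
  P4: W7 <- W3 -> W5
The empty set is not sufficient: P1 (W7 <- W4 -> W3 -> W5) has no collider blocking it and no conditioned non-collider, so it is open.
Try {W3, W4}:
  P1: blocked at fork node W4 ∈ conditioning set.
  P2: blocked at fork node W4 ∈ conditioning set.
  P3: blocked at chain node W3 ∈ conditioning set.
  P4: blocked at fork node W3 ∈ conditioning set.
{W3, W4} contains no descendant of W7 and blocks every backdoor path.
Every element of {W3, W4} is needed (dropping W3 leaves P4 open; dropping W4 leaves P2 open), so no proper subset is valid.
Among all size-2 subsets of the eligible variables, only {W3, W4} blocks every backdoor path, so it is the unique smallest valid adjustment set.

{W3, W4}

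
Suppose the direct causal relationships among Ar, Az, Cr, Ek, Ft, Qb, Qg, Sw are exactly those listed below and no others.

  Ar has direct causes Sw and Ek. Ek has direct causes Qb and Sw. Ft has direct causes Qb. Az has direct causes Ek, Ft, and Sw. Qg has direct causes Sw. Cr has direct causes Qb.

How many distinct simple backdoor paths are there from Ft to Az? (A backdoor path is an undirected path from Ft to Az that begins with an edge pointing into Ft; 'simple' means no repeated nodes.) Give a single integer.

A backdoor path from Ft to Az is any simple undirected path whose first edge points into Ft (i.e. leaves Ft via a parent).
Parents of Ft: {Qb}.
Enumerating:
  P1: Ft <- Qb -> Ek <- Sw -> Az
  P2: Ft <- Qb -> Ek -> Az
  P3: Ft <- Qb -> Ek -> Ar <- Sw -> Az
That exhausts the simple backdoor paths. Count: 3.

3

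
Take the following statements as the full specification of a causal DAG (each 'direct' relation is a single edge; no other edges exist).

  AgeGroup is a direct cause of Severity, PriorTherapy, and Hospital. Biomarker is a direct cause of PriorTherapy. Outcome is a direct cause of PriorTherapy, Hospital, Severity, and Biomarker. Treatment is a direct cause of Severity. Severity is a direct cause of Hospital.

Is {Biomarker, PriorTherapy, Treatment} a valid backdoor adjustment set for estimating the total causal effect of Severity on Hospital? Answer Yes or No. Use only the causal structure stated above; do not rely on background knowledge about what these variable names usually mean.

No

Backdoor paths from Severity to Hospital (paths whose first edge points into Severity):
  P1: Severity <- AgeGroup -> PriorTherapy <- Outcome -> Hospital
  P2: Severity <- AgeGroup -> PriorTherapy <- Biomarker <- Outcome -> Hospital
  P3: Severity <- AgeGroup -> Hospital
  P4: Severity <- Outcome -> Biomarker -> PriorTherapy <- AgeGroup -> Hospital
  P5: Severity <- Outcome -> PriorTherapy <- AgeGroup -> Hospital
  P6: Severity <- Outcome -> Hospital
Condition 1 (no descendant of Severity in the set): holds — descendants of Severity are {Hospital}; none are in {Biomarker, PriorTherapy, Treatment}.
Condition 2 (every backdoor path blocked by {Biomarker, PriorTherapy, Treatment}):
  P1: open — collider(s) PriorTherapy are conditioned on (or have a conditioned descendant) and no non-collider on the path is in the set.
  P2: blocked at chain node Biomarker ∈ conditioning set.
  P3: open — no interior node is in the conditioning set.
  P4: blocked at chain node Biomarker ∈ conditioning set.
  P5: open — collider(s) PriorTherapy are conditioned on (or have a conditioned descendant) and no non-collider on the path is in the set.
  P6: open — no interior node is in the conditioning set.
{Biomarker, PriorTherapy, Treatment} does not satisfy the backdoor criterion.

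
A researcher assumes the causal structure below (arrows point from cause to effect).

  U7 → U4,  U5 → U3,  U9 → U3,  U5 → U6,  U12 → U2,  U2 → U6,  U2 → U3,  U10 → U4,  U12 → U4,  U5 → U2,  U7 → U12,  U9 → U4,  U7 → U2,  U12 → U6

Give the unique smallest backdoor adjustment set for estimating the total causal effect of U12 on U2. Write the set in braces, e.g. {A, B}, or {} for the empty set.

Variables eligible for adjustment (non-descendants of U12, excluding U12 and U2): {U10, U5, U7, U9}.
Backdoor paths from U12 to U2:
  P1: U12 <- U7 -> U2
  P2: U12 <- U7 -> U4 <- U9 -> U3 <- U5 -> U2
  P3: U12 <- U7 -> U4 <- U9 -> U3 <- U5 -> U6 <- U2
  P4: U12 <- U7 -> U4 <- U9 -> U3 <- U2
The empty set is not sufficient: P1 (U12 <- U7 -> U2) has no collider blocking it and no conditioned non-collider, so it is open.
Try {U7}:
  P1: blocked at fork node U7 ∈ conditioning set.
  P2: blocked at fork node U7 ∈ conditioning set.
  P3: blocked at fork node U7 ∈ conditioning set.
  P4: blocked at fork node U7 ∈ conditioning set.
{U7} contains no descendant of U12 and blocks every backdoor path.
No other singleton works — e.g. {U9} leaves P1 open — so {U7} is the unique smallest valid adjustment set.

{U7}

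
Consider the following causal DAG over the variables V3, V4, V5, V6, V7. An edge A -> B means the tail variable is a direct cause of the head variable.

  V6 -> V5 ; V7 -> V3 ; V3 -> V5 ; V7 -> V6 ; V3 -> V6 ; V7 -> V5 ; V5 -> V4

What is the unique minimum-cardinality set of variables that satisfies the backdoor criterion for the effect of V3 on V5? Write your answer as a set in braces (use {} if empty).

{V7}

Variables eligible for adjustment (non-descendants of V3, excluding V3 and V5): {V7}.
Backdoor paths from V3 to V5:
  P1: V3 <- V7 -> V6 -> V5
  P2: V3 <- V7 -> V5
The empty set is not sufficient: P1 (V3 <- V7 -> V6 -> V5) has no collider blocking it and no conditioned non-collider, so it is open.
Try {V7}:
  P1: blocked at fork node V7 ∈ conditioning set.
  P2: blocked at fork node V7 ∈ conditioning set.
{V7} contains no descendant of V3 and blocks every backdoor path.
{V7} is the unique smallest valid adjustment set.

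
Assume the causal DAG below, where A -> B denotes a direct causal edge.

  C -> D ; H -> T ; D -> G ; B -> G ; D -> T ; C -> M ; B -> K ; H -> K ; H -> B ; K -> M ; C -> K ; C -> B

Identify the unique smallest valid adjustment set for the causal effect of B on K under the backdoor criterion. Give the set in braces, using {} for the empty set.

{C, H}

Variables eligible for adjustment (non-descendants of B, excluding B and K): {C, D, H, T}.
Backdoor paths from B to K:
  P1: B <- C -> D -> T <- H -> K
  P2: B <- C -> K
  P3: B <- C -> M <- K
  P4: B <- H -> K
  P5: B <- H -> T <- D <- C -> K
  P6: B <- H -> T <- D <- C -> M <- K
The empty set is not sufficient: P2 (B <- C -> K) has no collider blocking it and no conditioned non-collider, so it is open.
Try {C, H}:
  P1: blocked at fork node C ∈ conditioning set.
  P2: blocked at fork node C ∈ conditioning set.
  P3: blocked at fork node C ∈ conditioning set.
  P4: blocked at fork node H ∈ conditioning set.
  P5: blocked at fork node H ∈ conditioning set.
  P6: blocked at fork node H ∈ conditioning set.
{C, H} contains no descendant of B and blocks every backdoor path.
Every element of {C, H} is needed (dropping C leaves P2 open; dropping H leaves P4 open), so no proper subset is valid.
Among all size-2 subsets of the eligible variables, only {C, H} blocks every backdoor path, so it is the unique smallest valid adjustment set.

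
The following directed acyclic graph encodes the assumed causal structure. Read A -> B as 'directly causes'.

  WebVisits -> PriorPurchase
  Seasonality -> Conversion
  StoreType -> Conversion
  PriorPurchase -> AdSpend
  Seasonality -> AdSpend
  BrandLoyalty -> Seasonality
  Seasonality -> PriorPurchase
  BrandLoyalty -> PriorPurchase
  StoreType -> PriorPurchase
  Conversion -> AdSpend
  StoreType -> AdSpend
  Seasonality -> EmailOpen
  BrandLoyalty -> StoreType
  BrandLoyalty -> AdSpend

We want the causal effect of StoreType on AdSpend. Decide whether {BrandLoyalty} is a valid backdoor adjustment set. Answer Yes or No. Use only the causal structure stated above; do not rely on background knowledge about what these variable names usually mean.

Yes

Backdoor paths from StoreType to AdSpend (paths whose first edge points into StoreType):
  P1: StoreType <- BrandLoyalty -> Seasonality -> Conversion -> AdSpend
  P2: StoreType <- BrandLoyalty -> Seasonality -> PriorPurchase -> AdSpend
  P3: StoreType <- BrandLoyalty -> Seasonality -> AdSpend
  P4: StoreType <- BrandLoyalty -> PriorPurchase <- Seasonality -> Conversion -> AdSpend
  P5: StoreType <- BrandLoyalty -> PriorPurchase <- Seasonality -> AdSpend
  P6: StoreType <- BrandLoyalty -> PriorPurchase -> AdSpend
  P7: StoreType <- BrandLoyalty -> AdSpend
Condition 1 (no descendant of StoreType in the set): holds — descendants of StoreType are {AdSpend, Conversion, PriorPurchase}; none are in {BrandLoyalty}.
Condition 2 (every backdoor path blocked by {BrandLoyalty}):
  P1: blocked at fork node BrandLoyalty ∈ conditioning set.
  P2: blocked at fork node BrandLoyalty ∈ conditioning set.
  P3: blocked at fork node BrandLoyalty ∈ conditioning set.
  P4: blocked at fork node BrandLoyalty ∈ conditioning set.
  P5: blocked at fork node BrandLoyalty ∈ conditioning set.
  P6: blocked at fork node BrandLoyalty ∈ conditioning set.
  P7: blocked at fork node BrandLoyalty ∈ conditioning set.
{BrandLoyalty} satisfies the backdoor criterion.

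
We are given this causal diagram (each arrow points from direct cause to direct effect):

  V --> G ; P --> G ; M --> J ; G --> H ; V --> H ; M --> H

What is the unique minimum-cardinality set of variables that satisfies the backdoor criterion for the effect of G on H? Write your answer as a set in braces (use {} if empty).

Variables eligible for adjustment (non-descendants of G, excluding G and H): {J, M, P, V}.
Backdoor paths from G to H:
  P1: G <- V -> H
The empty set is not sufficient: P1 (G <- V -> H) has no collider blocking it and no conditioned non-collider, so it is open.
Try {V}:
  P1: blocked at fork node V ∈ conditioning set.
{V} contains no descendant of G and blocks every backdoor path.
No other singleton works — e.g. {M} leaves P1 open — so {V} is the unique smallest valid adjustment set.

{V}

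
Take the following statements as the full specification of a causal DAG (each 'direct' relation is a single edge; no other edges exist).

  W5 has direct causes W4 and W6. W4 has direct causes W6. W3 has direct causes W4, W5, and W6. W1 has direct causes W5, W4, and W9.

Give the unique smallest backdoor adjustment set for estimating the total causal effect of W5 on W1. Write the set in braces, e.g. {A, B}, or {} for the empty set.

Variables eligible for adjustment (non-descendants of W5, excluding W5 and W1): {W4, W6, W9}.
Backdoor paths from W5 to W1:
  P1: W5 <- W6 -> W4 -> W1
  P2: W5 <- W6 -> W3 <- W4 -> W1
  P3: W5 <- W4 -> W1
The empty set is not sufficient: P1 (W5 <- W6 -> W4 -> W1) has no collider blocking it and no conditioned non-collider, so it is open.
Try {W4}:
  P1: blocked at chain node W4 ∈ conditioning set.
  P2: blocked at collider W3 (neither it nor any descendant is in the conditioning set).
  P3: blocked at fork node W4 ∈ conditioning set.
{W4} contains no descendant of W5 and blocks every backdoor path.
No other singleton works — e.g. {W9} leaves P1 open — so {W4} is the unique smallest valid adjustment set.

{W4}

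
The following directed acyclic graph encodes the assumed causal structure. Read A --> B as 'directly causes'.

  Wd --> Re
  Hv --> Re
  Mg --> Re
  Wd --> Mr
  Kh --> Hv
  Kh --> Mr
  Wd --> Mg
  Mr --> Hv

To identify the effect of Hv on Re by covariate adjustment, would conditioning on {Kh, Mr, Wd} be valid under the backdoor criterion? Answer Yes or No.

Yes

Backdoor paths from Hv to Re (paths whose first edge points into Hv):
  P1: Hv <- Kh -> Mr <- Wd -> Mg -> Re
  P2: Hv <- Kh -> Mr <- Wd -> Re
  P3: Hv <- Mr <- Wd -> Mg -> Re
  P4: Hv <- Mr <- Wd -> Re
Condition 1 (no descendant of Hv in the set): holds — descendants of Hv are {Re}; none are in {Kh, Mr, Wd}.
Condition 2 (every backdoor path blocked by {Kh, Mr, Wd}):
  P1: blocked at fork node Kh ∈ conditioning set.
  P2: blocked at fork node Kh ∈ conditioning set.
  P3: blocked at chain node Mr ∈ conditioning set.
  P4: blocked at chain node Mr ∈ conditioning set.
{Kh, Mr, Wd} satisfies the backdoor criterion.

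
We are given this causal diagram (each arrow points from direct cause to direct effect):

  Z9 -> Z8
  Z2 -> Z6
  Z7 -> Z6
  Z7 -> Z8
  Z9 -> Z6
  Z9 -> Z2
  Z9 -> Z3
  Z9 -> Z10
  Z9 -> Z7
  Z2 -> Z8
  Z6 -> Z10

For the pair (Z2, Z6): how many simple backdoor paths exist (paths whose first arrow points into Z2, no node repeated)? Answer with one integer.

A backdoor path from Z2 to Z6 is any simple undirected path whose first edge points into Z2 (i.e. leaves Z2 via a parent).
Parents of Z2: {Z9}.
Enumerating:
  P1: Z2 <- Z9 -> Z7 -> Z6
  P2: Z2 <- Z9 -> Z6
  P3: Z2 <- Z9 -> Z8 <- Z7 -> Z6
  P4: Z2 <- Z9 -> Z10 <- Z6
That exhausts the simple backdoor paths. Count: 4.

4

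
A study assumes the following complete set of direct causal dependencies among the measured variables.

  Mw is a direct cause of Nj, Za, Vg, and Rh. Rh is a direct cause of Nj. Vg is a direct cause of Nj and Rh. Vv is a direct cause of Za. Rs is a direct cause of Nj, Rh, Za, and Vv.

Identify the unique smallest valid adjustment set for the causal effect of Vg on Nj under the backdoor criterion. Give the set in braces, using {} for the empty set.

{Mw}

Variables eligible for adjustment (non-descendants of Vg, excluding Vg and Nj): {Mw, Rs, Vv, Za}.
Backdoor paths from Vg to Nj:
  P1: Vg <- Mw -> Rh <- Rs -> Nj
  P2: Vg <- Mw -> Rh -> Nj
  P3: Vg <- Mw -> Za <- Rs -> Rh -> Nj
  P4: Vg <- Mw -> Za <- Rs -> Nj
  P5: Vg <- Mw -> Za <- Vv <- Rs -> Rh -> Nj
  P6: Vg <- Mw -> Za <- Vv <- Rs -> Nj
  P7: Vg <- Mw -> Nj
The empty set is not sufficient: P2 (Vg <- Mw -> Rh -> Nj) has no collider blocking it and no conditioned non-collider, so it is open.
Try {Mw}:
  P1: blocked at fork node Mw ∈ conditioning set.
  P2: blocked at fork node Mw ∈ conditioning set.
  P3: blocked at fork node Mw ∈ conditioning set.
  P4: blocked at fork node Mw ∈ conditioning set.
  P5: blocked at fork node Mw ∈ conditioning set.
  P6: blocked at fork node Mw ∈ conditioning set.
  P7: blocked at fork node Mw ∈ conditioning set.
{Mw} contains no descendant of Vg and blocks every backdoor path.
No other singleton works — e.g. {Rs} leaves P2 open — so {Mw} is the unique smallest valid adjustment set.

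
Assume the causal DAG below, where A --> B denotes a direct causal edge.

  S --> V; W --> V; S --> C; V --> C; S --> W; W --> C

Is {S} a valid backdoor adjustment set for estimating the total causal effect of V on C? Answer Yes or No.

Backdoor paths from V to C (paths whose first edge points into V):
  P1: V <- S -> W -> C
  P2: V <- S -> C
  P3: V <- W <- S -> C
  P4: V <- W -> C
Condition 1 (no descendant of V in the set): holds — descendants of V are {C}; none are in {S}.
Condition 2 (every backdoor path blocked by {S}):
  P1: blocked at fork node S ∈ conditioning set.
  P2: blocked at fork node S ∈ conditioning set.
  P3: blocked at fork node S ∈ conditioning set.
  P4: open — no interior node is in the conditioning set.
{S} does not satisfy the backdoor criterion.

No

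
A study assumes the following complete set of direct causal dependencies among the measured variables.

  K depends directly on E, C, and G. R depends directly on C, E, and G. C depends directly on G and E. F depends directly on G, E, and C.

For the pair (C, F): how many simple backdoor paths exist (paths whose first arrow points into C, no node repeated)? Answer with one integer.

6

A backdoor path from C to F is any simple undirected path whose first edge points into C (i.e. leaves C via a parent).
Parents of C: {E, G}.
Enumerating:
  P1: C <- E -> F
  P2: C <- E -> R <- G -> F
  P3: C <- E -> K <- G -> F
  P4: C <- G -> F
  P5: C <- G -> R <- E -> F
  P6: C <- G -> K <- E -> F
That exhausts the simple backdoor paths. Count: 6.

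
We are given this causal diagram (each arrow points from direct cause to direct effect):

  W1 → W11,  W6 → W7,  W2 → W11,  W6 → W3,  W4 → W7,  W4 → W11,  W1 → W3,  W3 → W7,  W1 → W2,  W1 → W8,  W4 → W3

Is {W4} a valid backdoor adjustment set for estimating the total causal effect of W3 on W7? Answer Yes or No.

Backdoor paths from W3 to W7 (paths whose first edge points into W3):
  P1: W3 <- W1 -> W2 -> W11 <- W4 -> W7
  P2: W3 <- W1 -> W11 <- W4 -> W7
  P3: W3 <- W6 -> W7
  P4: W3 <- W4 -> W7
Condition 1 (no descendant of W3 in the set): holds — descendants of W3 are {W7}; none are in {W4}.
Condition 2 (every backdoor path blocked by {W4}):
  P1: blocked at collider W11 (neither it nor any descendant is in the conditioning set).
  P2: blocked at collider W11 (neither it nor any descendant is in the conditioning set).
  P3: open — no interior node is in the conditioning set.
  P4: blocked at fork node W4 ∈ conditioning set.
{W4} does not satisfy the backdoor criterion.

No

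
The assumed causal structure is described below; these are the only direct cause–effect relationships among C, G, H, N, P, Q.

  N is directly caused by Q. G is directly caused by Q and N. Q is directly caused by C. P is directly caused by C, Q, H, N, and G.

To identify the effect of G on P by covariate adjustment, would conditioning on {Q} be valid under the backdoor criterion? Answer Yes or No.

No

Backdoor paths from G to P (paths whose first edge points into G):
  P1: G <- Q <- C -> P
  P2: G <- Q -> N -> P
  P3: G <- Q -> P
  P4: G <- N <- Q <- C -> P
  P5: G <- N <- Q -> P
  P6: G <- N -> P
Condition 1 (no descendant of G in the set): holds — descendants of G are {P}; none are in {Q}.
Condition 2 (every backdoor path blocked by {Q}):
  P1: blocked at chain node Q ∈ conditioning set.
  P2: blocked at fork node Q ∈ conditioning set.
  P3: blocked at fork node Q ∈ conditioning set.
  P4: blocked at chain node Q ∈ conditioning set.
  P5: blocked at fork node Q ∈ conditioning set.
  P6: open — no interior node is in the conditioning set.
{Q} does not satisfy the backdoor criterion.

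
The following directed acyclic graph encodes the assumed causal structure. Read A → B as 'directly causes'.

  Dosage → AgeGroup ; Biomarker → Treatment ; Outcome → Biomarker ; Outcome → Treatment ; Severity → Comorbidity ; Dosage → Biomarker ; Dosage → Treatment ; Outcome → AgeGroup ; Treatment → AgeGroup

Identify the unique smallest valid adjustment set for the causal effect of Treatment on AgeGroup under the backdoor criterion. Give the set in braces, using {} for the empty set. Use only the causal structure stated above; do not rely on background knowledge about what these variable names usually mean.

Variables eligible for adjustment (non-descendants of Treatment, excluding Treatment and AgeGroup): {Biomarker, Comorbidity, Dosage, Outcome, Severity}.
Backdoor paths from Treatment to AgeGroup:
  P1: Treatment <- Outcome -> Biomarker <- Dosage -> AgeGroup
  P2: Treatment <- Outcome -> AgeGroup
  P3: Treatment <- Dosage -> Biomarker <- Outcome -> AgeGroup
  P4: Treatment <- Dosage -> AgeGroup
  P5: Treatment <- Biomarker <- Outcome -> AgeGroup
  P6: Treatment <- Biomarker <- Dosage -> AgeGroup
The empty set is not sufficient: P2 (Treatment <- Outcome -> AgeGroup) has no collider blocking it and no conditioned non-collider, so it is open.
Try {Dosage, Outcome}:
  P1: blocked at fork node Outcome ∈ conditioning set.
  P2: blocked at fork node Outcome ∈ conditioning set.
  P3: blocked at fork node Dosage ∈ conditioning set.
  P4: blocked at fork node Dosage ∈ conditioning set.
  P5: blocked at fork node Outcome ∈ conditioning set.
  P6: blocked at fork node Dosage ∈ conditioning set.
{Dosage, Outcome} contains no descendant of Treatment and blocks every backdoor path.
Every element of {Dosage, Outcome} is needed (dropping Dosage leaves P4 open; dropping Outcome leaves P2 open), so no proper subset is valid.
Among all size-2 subsets of the eligible variables, only {Dosage, Outcome} blocks every backdoor path, so it is the unique smallest valid adjustment set.

{Dosage, Outcome}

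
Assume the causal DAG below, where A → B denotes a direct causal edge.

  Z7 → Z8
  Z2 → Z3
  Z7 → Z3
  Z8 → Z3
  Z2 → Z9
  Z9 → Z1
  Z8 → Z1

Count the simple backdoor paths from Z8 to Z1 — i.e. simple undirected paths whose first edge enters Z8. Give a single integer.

1

A backdoor path from Z8 to Z1 is any simple undirected path whose first edge points into Z8 (i.e. leaves Z8 via a parent).
Parents of Z8: {Z7}.
Enumerating:
  P1: Z8 <- Z7 -> Z3 <- Z2 -> Z9 -> Z1
That exhausts the simple backdoor paths. Count: 1.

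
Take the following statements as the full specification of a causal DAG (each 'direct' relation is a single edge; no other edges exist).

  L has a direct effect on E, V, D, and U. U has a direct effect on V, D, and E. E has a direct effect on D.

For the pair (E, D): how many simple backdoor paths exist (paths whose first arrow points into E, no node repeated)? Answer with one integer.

A backdoor path from E to D is any simple undirected path whose first edge points into E (i.e. leaves E via a parent).
Parents of E: {L, U}.
Enumerating:
  P1: E <- L -> U -> D
  P2: E <- L -> D
  P3: E <- L -> V <- U -> D
  P4: E <- U <- L -> D
  P5: E <- U -> D
  P6: E <- U -> V <- L -> D
That exhausts the simple backdoor paths. Count: 6.

6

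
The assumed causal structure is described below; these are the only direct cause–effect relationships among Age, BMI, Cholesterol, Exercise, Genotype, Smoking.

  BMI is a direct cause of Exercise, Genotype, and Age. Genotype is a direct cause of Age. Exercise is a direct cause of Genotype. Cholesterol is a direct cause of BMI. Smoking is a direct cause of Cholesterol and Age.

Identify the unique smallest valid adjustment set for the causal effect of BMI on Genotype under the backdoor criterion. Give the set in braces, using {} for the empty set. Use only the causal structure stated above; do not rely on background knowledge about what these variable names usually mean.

Variables eligible for adjustment (non-descendants of BMI, excluding BMI and Genotype): {Cholesterol, Smoking}.
Backdoor paths from BMI to Genotype:
  P1: BMI <- Cholesterol <- Smoking -> Age <- Genotype
Each backdoor path contains an unconditioned collider, so every path is already blocked with the empty conditioning set:
  P1: blocked at collider Age (neither it nor any descendant is in the conditioning set).
The empty set is therefore the unique smallest valid set.

{}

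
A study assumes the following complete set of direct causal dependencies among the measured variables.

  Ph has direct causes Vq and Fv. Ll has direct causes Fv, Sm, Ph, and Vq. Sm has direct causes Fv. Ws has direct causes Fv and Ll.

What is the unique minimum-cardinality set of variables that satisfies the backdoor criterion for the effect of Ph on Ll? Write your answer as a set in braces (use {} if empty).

Variables eligible for adjustment (non-descendants of Ph, excluding Ph and Ll): {Fv, Sm, Vq}.
Backdoor paths from Ph to Ll:
  P1: Ph <- Fv -> Sm -> Ll
  P2: Ph <- Fv -> Ll
  P3: Ph <- Fv -> Ws <- Ll
  P4: Ph <- Vq -> Ll
The empty set is not sufficient: P1 (Ph <- Fv -> Sm -> Ll) has no collider blocking it and no conditioned non-collider, so it is open.
Try {Fv, Vq}:
  P1: blocked at fork node Fv ∈ conditioning set.
  P2: blocked at fork node Fv ∈ conditioning set.
  P3: blocked at fork node Fv ∈ conditioning set.
  P4: blocked at fork node Vq ∈ conditioning set.
{Fv, Vq} contains no descendant of Ph and blocks every backdoor path.
Every element of {Fv, Vq} is needed (dropping Fv leaves P1 open; dropping Vq leaves P4 open), so no proper subset is valid.
Among all size-2 subsets of the eligible variables, only {Fv, Vq} blocks every backdoor path, so it is the unique smallest valid adjustment set.

{Fv, Vq}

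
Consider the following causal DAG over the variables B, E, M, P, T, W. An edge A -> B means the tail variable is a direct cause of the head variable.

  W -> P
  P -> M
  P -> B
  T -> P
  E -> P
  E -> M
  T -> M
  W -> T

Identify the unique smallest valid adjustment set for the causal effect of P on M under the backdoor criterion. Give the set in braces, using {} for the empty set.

Variables eligible for adjustment (non-descendants of P, excluding P and M): {E, T, W}.
Backdoor paths from P to M:
  P1: P <- E -> M
  P2: P <- W -> T -> M
  P3: P <- T -> M
The empty set is not sufficient: P1 (P <- E -> M) has no collider blocking it and no conditioned non-collider, so it is open.
Try {E, T}:
  P1: blocked at fork node E ∈ conditioning set.
  P2: blocked at chain node T ∈ conditioning set.
  P3: blocked at fork node T ∈ conditioning set.
{E, T} contains no descendant of P and blocks every backdoor path.
Every element of {E, T} is needed (dropping E leaves P1 open; dropping T leaves P2 open), so no proper subset is valid.
Among all size-2 subsets of the eligible variables, only {E, T} blocks every backdoor path, so it is the unique smallest valid adjustment set.

{E, T}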